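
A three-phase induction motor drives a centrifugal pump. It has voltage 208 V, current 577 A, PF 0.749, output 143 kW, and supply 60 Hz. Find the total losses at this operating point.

12700 W

P_in = √3·V·I·cosφ = 1.732×208×577×0.749 = 155693 W
P_out = 143000 W
Losses = P_in − P_out = 155693 − 143000 = 12693 W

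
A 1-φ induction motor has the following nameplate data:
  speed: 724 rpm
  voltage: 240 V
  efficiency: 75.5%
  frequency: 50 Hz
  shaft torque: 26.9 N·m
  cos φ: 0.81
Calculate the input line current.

ω = 2π×724/60 = 75.82 rad/s; P_out = τω = 26.9 × 75.82 = 2040 W
P_in = P_out / η = 2040 / 0.755 = 2702 W
I = P_in / (V·cosφ) = 2702 / (240 × 0.81) = 13.9 A

13.9 A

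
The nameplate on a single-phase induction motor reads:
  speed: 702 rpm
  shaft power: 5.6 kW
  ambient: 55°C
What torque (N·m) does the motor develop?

76.2 N·m

ω = 2π × 702/60 = 73.51 rad/s
τ = P/ω = 5600/73.51 = 76.2 N·m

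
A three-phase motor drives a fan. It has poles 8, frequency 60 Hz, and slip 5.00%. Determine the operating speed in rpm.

n_s = 120f/p = 120×60/8 = 900 rpm
n = n_s(1 − s) = 900 × (1 − 0.05) = 855 rpm

855 rpm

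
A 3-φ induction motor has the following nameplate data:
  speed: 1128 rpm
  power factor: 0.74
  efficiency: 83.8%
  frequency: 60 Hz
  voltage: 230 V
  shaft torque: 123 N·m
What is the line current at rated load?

ω = 2π×1128/60 = 118.1 rad/s; P_out = τω = 123 × 118.1 = 14526 W
P_in = P_out / η = 14526 / 0.838 = 17334 W
I_L = P_in / (√3·V_L·cosφ) = 17334 / (1.732 × 230 × 0.74) = 58.8 A

58.8 A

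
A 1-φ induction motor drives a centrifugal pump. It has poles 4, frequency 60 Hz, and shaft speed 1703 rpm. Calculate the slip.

5.39 %

n_s = 120f/p = 120×60/4 = 1800 rpm
s = (n_s − n)/n_s = (1800 − 1703)/1800 = 0.0539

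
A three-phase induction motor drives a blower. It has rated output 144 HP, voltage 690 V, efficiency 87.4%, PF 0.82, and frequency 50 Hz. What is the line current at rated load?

125 A

P_out = 144 × 746 = 107424 W
P_in = P_out / η = 107424 / 0.874 = 122911 W
I_L = P_in / (√3·V_L·cosφ) = 122911 / (1.732 × 690 × 0.82) = 125 A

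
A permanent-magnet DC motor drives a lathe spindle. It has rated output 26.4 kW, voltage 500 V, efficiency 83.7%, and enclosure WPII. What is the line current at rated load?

63.1 A

P_out = 26.4 kW = 26400 W
P_in = P_out / η = 26400 / 0.837 = 31541 W
I = P_in / V = 31541 / 500 = 63.1 A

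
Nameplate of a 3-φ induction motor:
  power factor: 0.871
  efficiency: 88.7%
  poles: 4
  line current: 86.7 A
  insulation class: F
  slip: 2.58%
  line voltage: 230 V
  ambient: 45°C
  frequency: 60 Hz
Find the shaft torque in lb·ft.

107 lb·ft

P_in = √3·V·I·cosφ = 1.732 × 230 × 86.7 × 0.871 = 30082 W
P_out = η·P_in = 0.887 × 30082 = 26683 W
n_s = 120×60/4 = 1800 rpm; n = 1800×(1−0.0258) = 1754 rpm
ω = 2π×1754/60 = 183.7 rad/s
τ = P_out/ω = 26683/183.7 = 145.3 N·m
In lb·ft: 145.3/1.356 = 107 lb·ft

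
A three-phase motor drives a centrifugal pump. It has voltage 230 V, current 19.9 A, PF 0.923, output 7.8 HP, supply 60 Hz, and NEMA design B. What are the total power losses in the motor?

1.5 kW

P_in = √3·V·I·cosφ = 1.732×230×19.9×0.923 = 7317 W
P_out = 7.8×746 = 5819 W
Losses = P_in − P_out = 7317 − 5819 = 1498 W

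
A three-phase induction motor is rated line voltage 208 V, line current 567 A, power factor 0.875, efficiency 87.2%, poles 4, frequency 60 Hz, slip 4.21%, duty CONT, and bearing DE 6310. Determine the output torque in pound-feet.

637 lb·ft

P_in = √3·V·I·cosφ = 1.732 × 208 × 567 × 0.875 = 178732 W
P_out = η·P_in = 0.872 × 178732 = 155854 W
n_s = 120×60/4 = 1800 rpm; n = 1800×(1−0.0421) = 1724 rpm
ω = 2π×1724/60 = 180.5 rad/s
τ = P_out/ω = 155854/180.5 = 863.5 N·m
In lb·ft: 863.5/1.356 = 637 lb·ft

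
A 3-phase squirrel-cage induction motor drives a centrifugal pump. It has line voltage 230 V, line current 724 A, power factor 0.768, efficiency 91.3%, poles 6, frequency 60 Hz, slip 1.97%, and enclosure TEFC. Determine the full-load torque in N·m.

P_in = √3·V·I·cosφ = 1.732 × 230 × 724 × 0.768 = 221501 W
P_out = η·P_in = 0.913 × 221501 = 202230 W
n_s = 120×60/6 = 1200 rpm; n = 1200×(1−0.0197) = 1176 rpm
ω = 2π×1176/60 = 123.2 rad/s
τ = P_out/ω = 202230/123.2 = 1640 N·m

1640 N·m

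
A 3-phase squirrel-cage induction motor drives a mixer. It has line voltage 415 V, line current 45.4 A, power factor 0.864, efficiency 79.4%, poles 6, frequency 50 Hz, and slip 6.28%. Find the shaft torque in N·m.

P_in = √3·V·I·cosφ = 1.732 × 415 × 45.4 × 0.864 = 28195 W
P_out = η·P_in = 0.794 × 28195 = 22387 W
n_s = 120×50/6 = 1000 rpm; n = 1000×(1−0.0628) = 937 rpm
ω = 2π×937/60 = 98.12 rad/s
τ = P_out/ω = 22387/98.12 = 228 N·m

228 N·m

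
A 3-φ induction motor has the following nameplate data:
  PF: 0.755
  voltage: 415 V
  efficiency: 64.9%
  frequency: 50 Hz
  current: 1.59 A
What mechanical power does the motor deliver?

P_in = √3·V·I·cosφ = 1.732 × 415 × 1.59 × 0.755 = 863 W
P_out = η·P_in = 0.649 × 863 = 560 W

0.56 kW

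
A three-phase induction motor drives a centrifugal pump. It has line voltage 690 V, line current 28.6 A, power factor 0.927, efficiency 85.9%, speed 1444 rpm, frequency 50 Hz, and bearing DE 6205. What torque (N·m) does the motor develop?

P_in = √3·V·I·cosφ = 1.732 × 690 × 28.6 × 0.927 = 31684 W
P_out = η·P_in = 0.859 × 31684 = 27217 W
n = 1444 rpm
ω = 2π×1444/60 = 151.2 rad/s
τ = P_out/ω = 27217/151.2 = 180 N·m

180 N·m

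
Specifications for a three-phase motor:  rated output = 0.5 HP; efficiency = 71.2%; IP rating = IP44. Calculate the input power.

0.524 kW

P_out = 0.5 × 746 = 373 W
P_in = P_out/η = 373/0.712 = 524 W = 0.524 kW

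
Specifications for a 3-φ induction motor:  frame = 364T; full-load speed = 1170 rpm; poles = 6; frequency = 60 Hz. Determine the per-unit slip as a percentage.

n_s = 120f/p = 120×60/6 = 1200 rpm
s = (n_s − n)/n_s = (1200 − 1170)/1200 = 0.0250

2.50 %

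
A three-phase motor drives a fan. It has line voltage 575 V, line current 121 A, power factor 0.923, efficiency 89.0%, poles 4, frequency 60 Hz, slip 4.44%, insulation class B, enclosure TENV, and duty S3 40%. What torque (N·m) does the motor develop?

550 N·m

P_in = √3·V·I·cosφ = 1.732 × 575 × 121 × 0.923 = 111225 W
P_out = η·P_in = 0.89 × 111225 = 98990 W
n_s = 120×60/4 = 1800 rpm; n = 1800×(1−0.0444) = 1720 rpm
ω = 2π×1720/60 = 180.1 rad/s
τ = P_out/ω = 98990/180.1 = 550 N·m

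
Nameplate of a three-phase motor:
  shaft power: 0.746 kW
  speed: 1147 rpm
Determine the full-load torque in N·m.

6.21 N·m

ω = 2π × 1147/60 = 120.1 rad/s
τ = P/ω = 746/120.1 = 6.21 N·m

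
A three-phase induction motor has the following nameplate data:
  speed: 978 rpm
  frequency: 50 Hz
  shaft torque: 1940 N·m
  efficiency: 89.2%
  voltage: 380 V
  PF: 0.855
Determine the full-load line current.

ω = 2π×978/60 = 102.4 rad/s; P_out = τω = 1940 × 102.4 = 198656 W
P_in = P_out / η = 198656 / 0.892 = 222709 W
I_L = P_in / (√3·V_L·cosφ) = 222709 / (1.732 × 380 × 0.855) = 396 A

396 A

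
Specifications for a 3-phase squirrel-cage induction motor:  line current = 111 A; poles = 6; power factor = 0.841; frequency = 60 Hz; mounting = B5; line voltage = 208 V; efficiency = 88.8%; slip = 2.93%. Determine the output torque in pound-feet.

P_in = √3·V·I·cosφ = 1.732 × 208 × 111 × 0.841 = 33630 W
P_out = η·P_in = 0.888 × 33630 = 29863 W
n_s = 120×60/6 = 1200 rpm; n = 1200×(1−0.0293) = 1165 rpm
ω = 2π×1165/60 = 122 rad/s
τ = P_out/ω = 29863/122 = 244.8 N·m
In lb·ft: 244.8/1.356 = 181 lb·ft

181 lb·ft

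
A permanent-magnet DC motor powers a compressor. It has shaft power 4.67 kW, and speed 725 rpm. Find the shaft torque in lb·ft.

ω = 2π × 725/60 = 75.92 rad/s
τ = P/ω = 4670/75.92 = 61.51 N·m
In lb·ft: 61.51/1.356 = 45.4 lb·ft

45.4 lb·ft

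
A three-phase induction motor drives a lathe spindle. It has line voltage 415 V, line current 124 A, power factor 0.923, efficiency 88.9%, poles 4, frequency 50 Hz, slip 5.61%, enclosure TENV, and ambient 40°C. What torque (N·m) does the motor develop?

493 N·m

P_in = √3·V·I·cosφ = 1.732 × 415 × 124 × 0.923 = 82266 W
P_out = η·P_in = 0.889 × 82266 = 73134 W
n_s = 120×50/4 = 1500 rpm; n = 1500×(1−0.0561) = 1416 rpm
ω = 2π×1416/60 = 148.3 rad/s
τ = P_out/ω = 73134/148.3 = 493 N·m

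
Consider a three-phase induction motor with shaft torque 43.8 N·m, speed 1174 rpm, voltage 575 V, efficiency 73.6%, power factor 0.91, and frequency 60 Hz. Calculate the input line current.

ω = 2π×1174/60 = 122.9 rad/s; P_out = τω = 43.8 × 122.9 = 5383 W
P_in = P_out / η = 5383 / 0.736 = 7314 W
I_L = P_in / (√3·V_L·cosφ) = 7314 / (1.732 × 575 × 0.91) = 8.07 A

8.07 A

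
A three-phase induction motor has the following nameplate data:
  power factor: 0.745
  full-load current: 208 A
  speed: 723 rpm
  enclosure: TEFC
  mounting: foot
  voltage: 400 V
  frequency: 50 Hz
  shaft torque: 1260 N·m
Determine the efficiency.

ω = 2π × 723/60 = 75.71 rad/s; P_out = τω = 1260 × 75.71 = 95395 W
P_in = √3·V_L·I_L·cosφ = 1.732 × 400 × 208 × 0.745 = 107356 W
η = P_out / P_in = 95395 / 107356 = 0.889 = 88.9%

88.9 %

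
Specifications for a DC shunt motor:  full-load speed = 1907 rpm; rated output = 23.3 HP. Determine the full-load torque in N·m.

P_out = 23.3 × 746 = 17382 W
ω = 2π × 1907/60 = 199.7 rad/s
τ = P_out/ω = 17382/199.7 = 87 N·m

87 N·m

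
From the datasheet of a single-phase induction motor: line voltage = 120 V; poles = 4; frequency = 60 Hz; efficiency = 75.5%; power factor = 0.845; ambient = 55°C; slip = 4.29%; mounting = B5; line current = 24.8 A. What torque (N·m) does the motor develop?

P_in = V·I·cosφ = 120 × 24.8 × 0.845 = 2515 W
P_out = η·P_in = 0.755 × 2515 = 1899 W
n_s = 120×60/4 = 1800 rpm; n = 1800×(1−0.0429) = 1723 rpm
ω = 2π×1723/60 = 180.4 rad/s
τ = P_out/ω = 1899/180.4 = 10.5 N·m

10.5 N·m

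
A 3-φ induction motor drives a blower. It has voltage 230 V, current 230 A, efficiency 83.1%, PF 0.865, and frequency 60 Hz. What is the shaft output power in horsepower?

P_in = √3·V·I·cosφ = 1.732 × 230 × 230 × 0.865 = 79254 W
P_out = η·P_in = 0.831 × 79254 = 65860 W
= 65860/746 = 88.3 HP

88.3 HP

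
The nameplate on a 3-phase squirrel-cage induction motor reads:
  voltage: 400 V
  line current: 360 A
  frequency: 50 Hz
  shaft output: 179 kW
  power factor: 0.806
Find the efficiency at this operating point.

89.0 %

P_out = 179 kW = 179000 W
P_in = √3·V_L·I_L·cosφ = 1.732 × 400 × 360 × 0.806 = 201023 W
η = P_out / P_in = 179000 / 201023 = 0.890 = 89.0%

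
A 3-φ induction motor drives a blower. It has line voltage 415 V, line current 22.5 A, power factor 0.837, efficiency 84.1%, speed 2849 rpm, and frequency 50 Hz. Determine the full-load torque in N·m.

P_in = √3·V·I·cosφ = 1.732 × 415 × 22.5 × 0.837 = 13536 W
P_out = η·P_in = 0.841 × 13536 = 11384 W
n = 2849 rpm
ω = 2π×2849/60 = 298.3 rad/s
τ = P_out/ω = 11384/298.3 = 38.2 N·m

38.2 N·m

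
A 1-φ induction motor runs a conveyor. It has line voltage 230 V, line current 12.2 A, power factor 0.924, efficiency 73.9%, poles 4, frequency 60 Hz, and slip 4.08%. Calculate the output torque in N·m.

10.6 N·m

P_in = V·I·cosφ = 230 × 12.2 × 0.924 = 2593 W
P_out = η·P_in = 0.739 × 2593 = 1916 W
n_s = 120×60/4 = 1800 rpm; n = 1800×(1−0.0408) = 1727 rpm
ω = 2π×1727/60 = 180.9 rad/s
τ = P_out/ω = 1916/180.9 = 10.6 N·m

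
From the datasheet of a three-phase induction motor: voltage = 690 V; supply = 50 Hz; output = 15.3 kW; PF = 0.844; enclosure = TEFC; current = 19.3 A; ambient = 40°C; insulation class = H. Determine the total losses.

P_in = √3·V·I·cosφ = 1.732×690×19.3×0.844 = 19467 W
P_out = 15300 W
Losses = P_in − P_out = 19467 − 15300 = 4167 W

4.17 kW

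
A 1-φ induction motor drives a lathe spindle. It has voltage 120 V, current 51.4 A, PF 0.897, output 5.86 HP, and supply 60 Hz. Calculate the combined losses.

P_in = V·I·cosφ = 120×51.4×0.897 = 5533 W
P_out = 5.86×746 = 4372 W
Losses = P_in − P_out = 5533 − 4372 = 1161 W

1160 W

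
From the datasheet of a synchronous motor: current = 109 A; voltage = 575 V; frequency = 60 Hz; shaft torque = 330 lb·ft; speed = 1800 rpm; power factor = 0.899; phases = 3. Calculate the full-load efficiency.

86.4 %

τ = 330 lb·ft × 1.356 = 447.5 N·m
ω = 2π × 1800/60 = 188.5 rad/s; P_out = τω = 447.5 × 188.5 = 84354 W
P_in = √3·V_L·I_L·cosφ = 1.732 × 575 × 109 × 0.899 = 97589 W
η = P_out / P_in = 84354 / 97589 = 0.864 = 86.4%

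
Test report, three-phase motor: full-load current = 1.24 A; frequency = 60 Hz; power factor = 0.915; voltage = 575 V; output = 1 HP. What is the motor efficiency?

P_out = 1 × 746 = 746 W
P_in = √3·V_L·I_L·cosφ = 1.732 × 575 × 1.24 × 0.915 = 1130 W
η = P_out / P_in = 746 / 1130 = 0.660 = 66.0%

66.0 %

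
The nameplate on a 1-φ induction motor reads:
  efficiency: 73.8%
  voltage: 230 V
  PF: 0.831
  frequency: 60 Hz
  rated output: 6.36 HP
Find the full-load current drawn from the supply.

33.6 A

P_out = 6.36 × 746 = 4745 W
P_in = P_out / η = 4745 / 0.738 = 6430 W
I = P_in / (V·cosφ) = 6430 / (230 × 0.831) = 33.6 A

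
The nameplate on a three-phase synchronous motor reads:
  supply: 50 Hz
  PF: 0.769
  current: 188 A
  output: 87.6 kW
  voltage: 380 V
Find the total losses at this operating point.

P_in = √3·V·I·cosφ = 1.732×380×188×0.769 = 95152 W
P_out = 87600 W
Losses = P_in − P_out = 95152 − 87600 = 7552 W

7550 W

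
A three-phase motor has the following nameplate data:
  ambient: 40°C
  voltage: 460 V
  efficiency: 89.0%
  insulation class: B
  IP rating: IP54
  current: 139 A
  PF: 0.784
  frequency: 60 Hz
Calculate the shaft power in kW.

77.3 kW

P_in = √3·V·I·cosφ = 1.732 × 460 × 139 × 0.784 = 86823 W
P_out = η·P_in = 0.89 × 86823 = 77272 W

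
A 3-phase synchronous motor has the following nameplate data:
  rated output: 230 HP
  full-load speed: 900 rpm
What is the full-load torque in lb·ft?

1340 lb·ft

P_out = 230 × 746 = 171580 W
ω = 2π × 900/60 = 94.25 rad/s
τ = P_out/ω = 171580/94.25 = 1820 N·m
In lb·ft: 1820/1.356 = 1340 lb·ft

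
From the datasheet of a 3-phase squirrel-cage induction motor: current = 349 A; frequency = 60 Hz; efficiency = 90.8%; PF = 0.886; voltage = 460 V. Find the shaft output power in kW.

P_in = √3·V·I·cosφ = 1.732 × 460 × 349 × 0.886 = 246357 W
P_out = η·P_in = 0.908 × 246357 = 223692 W

224 kW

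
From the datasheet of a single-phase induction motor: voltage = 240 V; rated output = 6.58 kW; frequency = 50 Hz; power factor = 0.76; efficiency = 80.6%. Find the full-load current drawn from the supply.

P_out = 6.58 kW = 6580 W
P_in = P_out / η = 6580 / 0.806 = 8164 W
I = P_in / (V·cosφ) = 8164 / (240 × 0.76) = 44.8 A

44.8 A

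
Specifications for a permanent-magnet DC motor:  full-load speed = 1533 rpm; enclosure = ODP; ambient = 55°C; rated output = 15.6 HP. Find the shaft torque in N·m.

P_out = 15.6 × 746 = 11638 W
ω = 2π × 1533/60 = 160.5 rad/s
τ = P_out/ω = 11638/160.5 = 72.5 N·m

72.5 N·m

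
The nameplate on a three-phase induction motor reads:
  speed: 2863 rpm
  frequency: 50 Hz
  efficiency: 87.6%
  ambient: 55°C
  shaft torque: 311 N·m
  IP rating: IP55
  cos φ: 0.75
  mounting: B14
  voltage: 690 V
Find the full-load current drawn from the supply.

119 A

ω = 2π×2863/60 = 299.8 rad/s; P_out = τω = 311 × 299.8 = 93238 W
P_in = P_out / η = 93238 / 0.876 = 106436 W
I_L = P_in / (√3·V_L·cosφ) = 106436 / (1.732 × 690 × 0.75) = 119 A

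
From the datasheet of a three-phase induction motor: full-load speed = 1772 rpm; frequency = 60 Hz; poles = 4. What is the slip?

1.56 %

n_s = 120f/p = 120×60/4 = 1800 rpm
s = (n_s − n)/n_s = (1800 − 1772)/1800 = 0.0156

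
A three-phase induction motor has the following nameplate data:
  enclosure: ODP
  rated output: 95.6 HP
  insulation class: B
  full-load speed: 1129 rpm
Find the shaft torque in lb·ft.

445 lb·ft

P_out = 95.6 × 746 = 71318 W
ω = 2π × 1129/60 = 118.2 rad/s
τ = P_out/ω = 71318/118.2 = 603.4 N·m
In lb·ft: 603.4/1.356 = 445 lb·ft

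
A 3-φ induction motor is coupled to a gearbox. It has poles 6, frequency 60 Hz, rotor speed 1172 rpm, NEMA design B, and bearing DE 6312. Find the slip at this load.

n_s = 120f/p = 120×60/6 = 1200 rpm
s = (n_s − n)/n_s = (1200 − 1172)/1200 = 0.0233

2.33 %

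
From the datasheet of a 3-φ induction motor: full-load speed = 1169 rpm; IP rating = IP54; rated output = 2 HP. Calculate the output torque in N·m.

12.2 N·m

P_out = 2 × 746 = 1492 W
ω = 2π × 1169/60 = 122.4 rad/s
τ = P_out/ω = 1492/122.4 = 12.2 N·m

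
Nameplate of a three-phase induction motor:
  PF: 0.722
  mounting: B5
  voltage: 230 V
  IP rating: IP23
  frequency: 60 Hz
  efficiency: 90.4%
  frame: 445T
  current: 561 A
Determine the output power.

146 kW

P_in = √3·V·I·cosφ = 1.732 × 230 × 561 × 0.722 = 161353 W
P_out = η·P_in = 0.904 × 161353 = 145863 W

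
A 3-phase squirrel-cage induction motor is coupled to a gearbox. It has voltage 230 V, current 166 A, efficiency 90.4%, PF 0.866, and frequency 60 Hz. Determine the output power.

P_in = √3·V·I·cosφ = 1.732 × 230 × 166 × 0.866 = 57267 W
P_out = η·P_in = 0.904 × 57267 = 51769 W

51.8 kW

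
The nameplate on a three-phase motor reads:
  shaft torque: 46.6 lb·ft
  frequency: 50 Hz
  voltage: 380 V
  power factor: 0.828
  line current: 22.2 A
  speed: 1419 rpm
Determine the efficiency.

τ = 46.6 lb·ft × 1.356 = 63.19 N·m
ω = 2π × 1419/60 = 148.6 rad/s; P_out = τω = 63.19 × 148.6 = 9390 W
P_in = √3·V_L·I_L·cosφ = 1.732 × 380 × 22.2 × 0.828 = 12098 W
η = P_out / P_in = 9390 / 12098 = 0.776 = 77.6%

77.6 %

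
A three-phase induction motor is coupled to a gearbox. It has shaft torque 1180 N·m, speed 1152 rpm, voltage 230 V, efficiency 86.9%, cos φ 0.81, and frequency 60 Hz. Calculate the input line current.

ω = 2π×1152/60 = 120.6 rad/s; P_out = τω = 1180 × 120.6 = 142308 W
P_in = P_out / η = 142308 / 0.869 = 163761 W
I_L = P_in / (√3·V_L·cosφ) = 163761 / (1.732 × 230 × 0.81) = 508 A

508 A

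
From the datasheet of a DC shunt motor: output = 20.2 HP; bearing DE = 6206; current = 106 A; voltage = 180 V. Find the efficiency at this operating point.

P_out = 20.2 × 746 = 15069 W
P_in = V·I = 180 × 106 = 19080 W
η = P_out / P_in = 15069 / 19080 = 0.790 = 79.0%

79.0 %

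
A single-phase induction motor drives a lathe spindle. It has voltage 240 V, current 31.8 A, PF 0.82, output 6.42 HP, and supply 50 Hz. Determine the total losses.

P_in = V·I·cosφ = 240×31.8×0.82 = 6258 W
P_out = 6.42×746 = 4789 W
Losses = P_in − P_out = 6258 − 4789 = 1469 W

1.47 kW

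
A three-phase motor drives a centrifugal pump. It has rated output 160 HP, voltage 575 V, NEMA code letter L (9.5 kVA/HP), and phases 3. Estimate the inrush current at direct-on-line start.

S_LR = 9.5 × 160 = 1520 kVA
I_LR = S_LR/(√3·V_L) = 1520000/(1.732×575) = 1530 A

1530 A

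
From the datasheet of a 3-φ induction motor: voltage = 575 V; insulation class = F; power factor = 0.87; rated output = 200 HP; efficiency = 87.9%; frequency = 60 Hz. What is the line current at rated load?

196 A

P_out = 200 × 746 = 149200 W
P_in = P_out / η = 149200 / 0.879 = 169738 W
I_L = P_in / (√3·V_L·cosφ) = 169738 / (1.732 × 575 × 0.87) = 196 A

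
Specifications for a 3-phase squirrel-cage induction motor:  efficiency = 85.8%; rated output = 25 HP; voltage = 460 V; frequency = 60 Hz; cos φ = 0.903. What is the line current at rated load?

P_out = 25 × 746 = 18650 W
P_in = P_out / η = 18650 / 0.858 = 21737 W
I_L = P_in / (√3·V_L·cosφ) = 21737 / (1.732 × 460 × 0.903) = 30.2 A

30.2 A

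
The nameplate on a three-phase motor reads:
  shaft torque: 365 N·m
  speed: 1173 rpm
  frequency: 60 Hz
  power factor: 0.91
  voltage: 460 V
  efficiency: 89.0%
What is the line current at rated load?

69.5 A

ω = 2π×1173/60 = 122.8 rad/s; P_out = τω = 365 × 122.8 = 44822 W
P_in = P_out / η = 44822 / 0.890 = 50362 W
I_L = P_in / (√3·V_L·cosφ) = 50362 / (1.732 × 460 × 0.91) = 69.5 A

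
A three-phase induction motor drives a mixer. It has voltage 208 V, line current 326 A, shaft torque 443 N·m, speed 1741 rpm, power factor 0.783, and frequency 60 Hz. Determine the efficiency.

ω = 2π × 1741/60 = 182.3 rad/s; P_out = τω = 443 × 182.3 = 80759 W
P_in = √3·V_L·I_L·cosφ = 1.732 × 208 × 326 × 0.783 = 91958 W
η = P_out / P_in = 80759 / 91958 = 0.878 = 87.8%

87.8 %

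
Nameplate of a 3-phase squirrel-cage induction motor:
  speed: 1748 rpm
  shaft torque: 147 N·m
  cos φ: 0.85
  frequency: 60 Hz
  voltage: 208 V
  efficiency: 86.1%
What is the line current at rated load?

102 A

ω = 2π×1748/60 = 183.1 rad/s; P_out = τω = 147 × 183.1 = 26916 W
P_in = P_out / η = 26916 / 0.861 = 31261 W
I_L = P_in / (√3·V_L·cosφ) = 31261 / (1.732 × 208 × 0.85) = 102 A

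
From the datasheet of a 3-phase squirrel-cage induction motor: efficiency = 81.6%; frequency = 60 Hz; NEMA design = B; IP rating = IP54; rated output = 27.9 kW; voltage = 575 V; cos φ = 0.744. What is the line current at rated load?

46.1 A

P_out = 27.9 kW = 27900 W
P_in = P_out / η = 27900 / 0.816 = 34191 W
I_L = P_in / (√3·V_L·cosφ) = 34191 / (1.732 × 575 × 0.744) = 46.1 A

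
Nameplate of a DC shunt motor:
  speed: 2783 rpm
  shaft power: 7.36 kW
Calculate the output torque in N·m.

ω = 2π × 2783/60 = 291.4 rad/s
τ = P/ω = 7360/291.4 = 25.3 N·m

25.3 N·m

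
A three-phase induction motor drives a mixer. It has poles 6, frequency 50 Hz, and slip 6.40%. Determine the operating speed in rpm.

n_s = 120f/p = 120×50/6 = 1000 rpm
n = n_s(1 − s) = 1000 × (1 − 0.064) = 936 rpm

936 rpm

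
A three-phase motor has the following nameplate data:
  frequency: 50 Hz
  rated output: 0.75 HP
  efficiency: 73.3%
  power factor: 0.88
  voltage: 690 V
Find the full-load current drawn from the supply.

P_out = 0.75 × 746 = 560 W
P_in = P_out / η = 560 / 0.733 = 764 W
I_L = P_in / (√3·V_L·cosφ) = 764 / (1.732 × 690 × 0.88) = 0.726 A

0.726 A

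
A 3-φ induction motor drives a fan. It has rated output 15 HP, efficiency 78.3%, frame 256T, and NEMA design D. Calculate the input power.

P_out = 15 × 746 = 11190 W
P_in = P_out/η = 11190/0.783 = 14291 W = 14.3 kW

14.3 kW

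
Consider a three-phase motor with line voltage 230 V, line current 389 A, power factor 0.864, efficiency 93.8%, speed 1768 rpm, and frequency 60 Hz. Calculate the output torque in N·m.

678 N·m

P_in = √3·V·I·cosφ = 1.732 × 230 × 389 × 0.864 = 133887 W
P_out = η·P_in = 0.938 × 133887 = 125586 W
n = 1768 rpm
ω = 2π×1768/60 = 185.1 rad/s
τ = P_out/ω = 125586/185.1 = 678 N·m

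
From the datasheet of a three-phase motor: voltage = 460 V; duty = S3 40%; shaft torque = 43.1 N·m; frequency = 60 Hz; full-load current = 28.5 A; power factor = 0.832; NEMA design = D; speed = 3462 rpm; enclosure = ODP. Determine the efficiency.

82.7 %

ω = 2π × 3462/60 = 362.5 rad/s; P_out = τω = 43.1 × 362.5 = 15624 W
P_in = √3·V_L·I_L·cosφ = 1.732 × 460 × 28.5 × 0.832 = 18892 W
η = P_out / P_in = 15624 / 18892 = 0.827 = 82.7%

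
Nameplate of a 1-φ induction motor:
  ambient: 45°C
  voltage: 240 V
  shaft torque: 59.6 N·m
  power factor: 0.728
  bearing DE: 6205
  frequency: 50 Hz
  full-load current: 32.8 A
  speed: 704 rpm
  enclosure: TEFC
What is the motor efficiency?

ω = 2π × 704/60 = 73.72 rad/s; P_out = τω = 59.6 × 73.72 = 4394 W
P_in = V·I·cosφ = 240 × 32.8 × 0.728 = 5731 W
η = P_out / P_in = 4394 / 5731 = 0.767 = 76.7%

76.7 %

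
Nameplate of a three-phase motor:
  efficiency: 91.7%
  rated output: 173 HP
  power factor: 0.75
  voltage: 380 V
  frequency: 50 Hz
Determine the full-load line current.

285 A

P_out = 173 × 746 = 129058 W
P_in = P_out / η = 129058 / 0.917 = 140739 W
I_L = P_in / (√3·V_L·cosφ) = 140739 / (1.732 × 380 × 0.75) = 285 A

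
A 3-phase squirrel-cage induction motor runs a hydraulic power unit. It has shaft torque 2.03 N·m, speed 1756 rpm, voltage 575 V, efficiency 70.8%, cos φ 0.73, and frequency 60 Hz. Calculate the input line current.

ω = 2π×1756/60 = 183.9 rad/s; P_out = τω = 2.03 × 183.9 = 373 W
P_in = P_out / η = 373 / 0.708 = 527 W
I_L = P_in / (√3·V_L·cosφ) = 527 / (1.732 × 575 × 0.73) = 0.725 A

0.725 A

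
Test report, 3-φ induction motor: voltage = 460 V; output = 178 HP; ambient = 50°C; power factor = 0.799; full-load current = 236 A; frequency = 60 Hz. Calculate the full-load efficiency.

88.4 %

P_out = 178 × 746 = 132788 W
P_in = √3·V_L·I_L·cosφ = 1.732 × 460 × 236 × 0.799 = 150233 W
η = P_out / P_in = 132788 / 150233 = 0.884 = 88.4%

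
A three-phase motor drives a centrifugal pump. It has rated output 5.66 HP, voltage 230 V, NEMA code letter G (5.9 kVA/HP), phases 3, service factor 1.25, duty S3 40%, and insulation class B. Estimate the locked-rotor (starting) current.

S_LR = 5.9 × 5.66 = 33.394 kVA
I_LR = S_LR/(√3·V_L) = 33394/(1.732×230) = 83.8 A

83.8 A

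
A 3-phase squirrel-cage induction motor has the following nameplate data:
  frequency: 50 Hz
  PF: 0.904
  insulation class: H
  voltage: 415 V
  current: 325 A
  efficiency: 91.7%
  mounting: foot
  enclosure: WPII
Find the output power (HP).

P_in = √3·V·I·cosφ = 1.732 × 415 × 325 × 0.904 = 211178 W
P_out = η·P_in = 0.917 × 211178 = 193650 W
= 193650/746 = 260 HP

260 HP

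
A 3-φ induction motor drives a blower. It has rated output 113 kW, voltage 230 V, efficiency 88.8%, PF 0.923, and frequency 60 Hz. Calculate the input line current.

P_out = 113 kW = 113000 W
P_in = P_out / η = 113000 / 0.888 = 127252 W
I_L = P_in / (√3·V_L·cosφ) = 127252 / (1.732 × 230 × 0.923) = 346 A

346 A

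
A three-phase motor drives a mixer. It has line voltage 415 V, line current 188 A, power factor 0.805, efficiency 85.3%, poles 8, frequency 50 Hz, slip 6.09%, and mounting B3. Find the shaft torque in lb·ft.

P_in = √3·V·I·cosφ = 1.732 × 415 × 188 × 0.805 = 108780 W
P_out = η·P_in = 0.853 × 108780 = 92789 W
n_s = 120×50/8 = 750 rpm; n = 750×(1−0.0609) = 704 rpm
ω = 2π×704/60 = 73.72 rad/s
τ = P_out/ω = 92789/73.72 = 1259 N·m
In lb·ft: 1259/1.356 = 928 lb·ft

928 lb·ft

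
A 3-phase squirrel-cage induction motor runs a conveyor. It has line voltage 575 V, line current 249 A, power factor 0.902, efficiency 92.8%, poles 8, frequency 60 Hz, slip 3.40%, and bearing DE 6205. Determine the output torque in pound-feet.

P_in = √3·V·I·cosφ = 1.732 × 575 × 249 × 0.902 = 223677 W
P_out = η·P_in = 0.928 × 223677 = 207572 W
n_s = 120×60/8 = 900 rpm; n = 900×(1−0.034) = 869 rpm
ω = 2π×869/60 = 91 rad/s
τ = P_out/ω = 207572/91 = 2281 N·m
In lb·ft: 2281/1.356 = 1680 lb·ft

1680 lb·ft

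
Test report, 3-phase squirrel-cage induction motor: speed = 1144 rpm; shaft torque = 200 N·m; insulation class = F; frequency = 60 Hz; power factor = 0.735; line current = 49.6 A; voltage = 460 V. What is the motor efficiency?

ω = 2π × 1144/60 = 119.8 rad/s; P_out = τω = 200 × 119.8 = 23960 W
P_in = √3·V_L·I_L·cosφ = 1.732 × 460 × 49.6 × 0.735 = 29045 W
η = P_out / P_in = 23960 / 29045 = 0.825 = 82.5%

82.5 %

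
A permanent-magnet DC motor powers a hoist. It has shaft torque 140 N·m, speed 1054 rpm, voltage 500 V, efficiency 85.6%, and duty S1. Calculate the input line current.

36.1 A

ω = 2π×1054/60 = 110.4 rad/s; P_out = τω = 140 × 110.4 = 15456 W
P_in = P_out / η = 15456 / 0.856 = 18056 W
I = P_in / V = 18056 / 500 = 36.1 A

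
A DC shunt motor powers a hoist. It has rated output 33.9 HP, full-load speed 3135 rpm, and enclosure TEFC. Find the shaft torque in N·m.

77 N·m

P_out = 33.9 × 746 = 25289 W
ω = 2π × 3135/60 = 328.3 rad/s
τ = P_out/ω = 25289/328.3 = 77 N·m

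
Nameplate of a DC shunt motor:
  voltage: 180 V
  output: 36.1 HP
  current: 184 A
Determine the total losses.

6.19 kW

P_in = V·I = 180×184 = 33120 W
P_out = 36.1×746 = 26931 W
Losses = P_in − P_out = 33120 − 26931 = 6189 W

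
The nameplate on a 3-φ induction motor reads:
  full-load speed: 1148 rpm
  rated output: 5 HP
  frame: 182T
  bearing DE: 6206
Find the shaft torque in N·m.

P_out = 5 × 746 = 3730 W
ω = 2π × 1148/60 = 120.2 rad/s
τ = P_out/ω = 3730/120.2 = 31 N·m

31 N·m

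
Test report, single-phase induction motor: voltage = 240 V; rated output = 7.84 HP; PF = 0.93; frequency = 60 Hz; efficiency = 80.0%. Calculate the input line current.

32.8 A

P_out = 7.84 × 746 = 5849 W
P_in = P_out / η = 5849 / 0.800 = 7311 W
I = P_in / (V·cosφ) = 7311 / (240 × 0.93) = 32.8 A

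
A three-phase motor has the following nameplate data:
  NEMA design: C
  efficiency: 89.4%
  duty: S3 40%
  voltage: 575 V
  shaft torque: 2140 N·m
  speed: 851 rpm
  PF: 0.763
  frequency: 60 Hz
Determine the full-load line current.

281 A

ω = 2π×851/60 = 89.12 rad/s; P_out = τω = 2140 × 89.12 = 190717 W
P_in = P_out / η = 190717 / 0.894 = 213330 W
I_L = P_in / (√3·V_L·cosφ) = 213330 / (1.732 × 575 × 0.763) = 281 A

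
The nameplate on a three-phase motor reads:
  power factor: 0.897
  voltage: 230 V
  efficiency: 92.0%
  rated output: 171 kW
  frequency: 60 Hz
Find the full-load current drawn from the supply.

520 A

P_out = 171 kW = 171000 W
P_in = P_out / η = 171000 / 0.920 = 185870 W
I_L = P_in / (√3·V_L·cosφ) = 185870 / (1.732 × 230 × 0.897) = 520 A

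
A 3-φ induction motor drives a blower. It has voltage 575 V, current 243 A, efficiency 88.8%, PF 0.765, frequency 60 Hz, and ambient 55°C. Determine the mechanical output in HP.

P_in = √3·V·I·cosφ = 1.732 × 575 × 243 × 0.765 = 185133 W
P_out = η·P_in = 0.888 × 185133 = 164398 W
= 164398/746 = 220 HP

220 HP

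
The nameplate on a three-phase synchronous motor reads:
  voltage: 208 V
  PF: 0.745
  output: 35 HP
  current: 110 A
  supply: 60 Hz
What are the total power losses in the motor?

P_in = √3·V·I·cosφ = 1.732×208×110×0.745 = 29523 W
P_out = 35×746 = 26110 W
Losses = P_in − P_out = 29523 − 26110 = 3413 W

3.41 kW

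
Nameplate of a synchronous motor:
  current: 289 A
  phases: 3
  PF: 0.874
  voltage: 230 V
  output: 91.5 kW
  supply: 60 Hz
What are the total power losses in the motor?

P_in = √3·V·I·cosφ = 1.732×230×289×0.874 = 100620 W
P_out = 91500 W
Losses = P_in − P_out = 100620 − 91500 = 9120 W

9120 W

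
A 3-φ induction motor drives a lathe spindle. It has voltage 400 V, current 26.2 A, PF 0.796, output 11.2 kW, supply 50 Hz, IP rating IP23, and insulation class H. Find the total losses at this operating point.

P_in = √3·V·I·cosφ = 1.732×400×26.2×0.796 = 14448 W
P_out = 11200 W
Losses = P_in − P_out = 14448 − 11200 = 3248 W

3.25 kW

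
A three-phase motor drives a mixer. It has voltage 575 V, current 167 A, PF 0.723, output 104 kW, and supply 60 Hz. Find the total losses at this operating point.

P_in = √3·V·I·cosφ = 1.732×575×167×0.723 = 120246 W
P_out = 104000 W
Losses = P_in − P_out = 120246 − 104000 = 16246 W

16200 W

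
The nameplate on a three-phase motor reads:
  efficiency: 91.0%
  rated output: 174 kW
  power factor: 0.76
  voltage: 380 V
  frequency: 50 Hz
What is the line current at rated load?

382 A

P_out = 174 kW = 174000 W
P_in = P_out / η = 174000 / 0.910 = 191209 W
I_L = P_in / (√3·V_L·cosφ) = 191209 / (1.732 × 380 × 0.76) = 382 A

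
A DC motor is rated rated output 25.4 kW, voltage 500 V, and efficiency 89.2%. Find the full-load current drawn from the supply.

57 A

P_out = 25.4 kW = 25400 W
P_in = P_out / η = 25400 / 0.892 = 28475 W
I = P_in / V = 28475 / 500 = 57 A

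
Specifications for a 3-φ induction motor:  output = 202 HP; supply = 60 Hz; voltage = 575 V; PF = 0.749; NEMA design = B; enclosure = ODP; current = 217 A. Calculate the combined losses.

P_in = √3·V·I·cosφ = 1.732×575×217×0.749 = 161867 W
P_out = 202×746 = 150692 W
Losses = P_in − P_out = 161867 − 150692 = 11175 W

11.2 kW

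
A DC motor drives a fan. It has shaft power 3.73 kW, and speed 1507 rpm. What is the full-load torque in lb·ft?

ω = 2π × 1507/60 = 157.8 rad/s
τ = P/ω = 3730/157.8 = 23.64 N·m
In lb·ft: 23.64/1.356 = 17.4 lb·ft

17.4 lb·ft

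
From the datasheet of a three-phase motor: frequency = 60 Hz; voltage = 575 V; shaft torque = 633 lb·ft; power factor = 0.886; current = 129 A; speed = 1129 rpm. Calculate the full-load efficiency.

τ = 633 lb·ft × 1.356 = 858.3 N·m
ω = 2π × 1129/60 = 118.2 rad/s; P_out = τω = 858.3 × 118.2 = 101451 W
P_in = √3·V_L·I_L·cosφ = 1.732 × 575 × 129 × 0.886 = 113825 W
η = P_out / P_in = 101451 / 113825 = 0.891 = 89.1%

89.1 %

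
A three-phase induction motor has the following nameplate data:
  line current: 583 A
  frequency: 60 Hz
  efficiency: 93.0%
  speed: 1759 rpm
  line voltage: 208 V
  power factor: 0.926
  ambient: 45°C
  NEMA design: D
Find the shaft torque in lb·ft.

P_in = √3·V·I·cosφ = 1.732 × 208 × 583 × 0.926 = 194487 W
P_out = η·P_in = 0.93 × 194487 = 180873 W
n = 1759 rpm
ω = 2π×1759/60 = 184.2 rad/s
τ = P_out/ω = 180873/184.2 = 981.9 N·m
In lb·ft: 981.9/1.356 = 724 lb·ft

724 lb·ft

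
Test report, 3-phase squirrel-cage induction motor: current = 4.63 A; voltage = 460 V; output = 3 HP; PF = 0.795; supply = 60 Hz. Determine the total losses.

695 W

P_in = √3·V·I·cosφ = 1.732×460×4.63×0.795 = 2933 W
P_out = 3×746 = 2238 W
Losses = P_in − P_out = 2933 − 2238 = 695 W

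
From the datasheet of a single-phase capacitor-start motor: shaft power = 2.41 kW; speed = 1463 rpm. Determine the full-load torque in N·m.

15.7 N·m

ω = 2π × 1463/60 = 153.2 rad/s
τ = P/ω = 2410/153.2 = 15.7 N·m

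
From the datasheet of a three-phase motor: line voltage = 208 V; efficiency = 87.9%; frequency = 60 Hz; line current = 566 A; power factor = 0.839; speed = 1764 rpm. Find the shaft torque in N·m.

P_in = √3·V·I·cosφ = 1.732 × 208 × 566 × 0.839 = 171076 W
P_out = η·P_in = 0.879 × 171076 = 150376 W
n = 1764 rpm
ω = 2π×1764/60 = 184.7 rad/s
τ = P_out/ω = 150376/184.7 = 814 N·m

814 N·m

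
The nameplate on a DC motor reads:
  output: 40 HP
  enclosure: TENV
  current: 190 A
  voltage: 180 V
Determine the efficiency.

87.3 %

P_out = 40 × 746 = 29840 W
P_in = V·I = 180 × 190 = 34200 W
η = P_out / P_in = 29840 / 34200 = 0.873 = 87.3%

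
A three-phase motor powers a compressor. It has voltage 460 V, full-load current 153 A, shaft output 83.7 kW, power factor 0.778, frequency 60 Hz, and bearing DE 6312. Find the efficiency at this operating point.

P_out = 83.7 kW = 83700 W
P_in = √3·V_L·I_L·cosφ = 1.732 × 460 × 153 × 0.778 = 94837 W
η = P_out / P_in = 83700 / 94837 = 0.883 = 88.3%

88.3 %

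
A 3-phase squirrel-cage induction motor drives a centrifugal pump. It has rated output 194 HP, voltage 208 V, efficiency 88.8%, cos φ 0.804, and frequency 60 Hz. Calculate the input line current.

563 A

P_out = 194 × 746 = 144724 W
P_in = P_out / η = 144724 / 0.888 = 162977 W
I_L = P_in / (√3·V_L·cosφ) = 162977 / (1.732 × 208 × 0.804) = 563 A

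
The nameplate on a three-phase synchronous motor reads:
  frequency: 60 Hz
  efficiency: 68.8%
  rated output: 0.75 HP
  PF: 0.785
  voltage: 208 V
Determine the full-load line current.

2.88 A

P_out = 0.75 × 746 = 560 W
P_in = P_out / η = 560 / 0.688 = 814 W
I_L = P_in / (√3·V_L·cosφ) = 814 / (1.732 × 208 × 0.785) = 2.88 A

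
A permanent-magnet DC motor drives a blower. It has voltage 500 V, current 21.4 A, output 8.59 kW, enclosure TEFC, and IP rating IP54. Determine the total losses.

P_in = V·I = 500×21.4 = 10700 W
P_out = 8590 W
Losses = P_in − P_out = 10700 − 8590 = 2110 W

2110 W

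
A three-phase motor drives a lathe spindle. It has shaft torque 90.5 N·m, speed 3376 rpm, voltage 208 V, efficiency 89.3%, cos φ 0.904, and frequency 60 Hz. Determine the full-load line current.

110 A

ω = 2π×3376/60 = 353.5 rad/s; P_out = τω = 90.5 × 353.5 = 31992 W
P_in = P_out / η = 31992 / 0.893 = 35825 W
I_L = P_in / (√3·V_L·cosφ) = 35825 / (1.732 × 208 × 0.904) = 110 A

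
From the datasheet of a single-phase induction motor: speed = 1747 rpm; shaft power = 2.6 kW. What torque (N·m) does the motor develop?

ω = 2π × 1747/60 = 182.9 rad/s
τ = P/ω = 2600/182.9 = 14.2 N·m

14.2 N·m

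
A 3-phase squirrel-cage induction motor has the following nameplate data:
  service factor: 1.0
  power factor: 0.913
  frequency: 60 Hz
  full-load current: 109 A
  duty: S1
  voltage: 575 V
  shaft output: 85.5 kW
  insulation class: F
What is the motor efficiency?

P_out = 85.5 kW = 85500 W
P_in = √3·V_L·I_L·cosφ = 1.732 × 575 × 109 × 0.913 = 99109 W
η = P_out / P_in = 85500 / 99109 = 0.863 = 86.3%

86.3 %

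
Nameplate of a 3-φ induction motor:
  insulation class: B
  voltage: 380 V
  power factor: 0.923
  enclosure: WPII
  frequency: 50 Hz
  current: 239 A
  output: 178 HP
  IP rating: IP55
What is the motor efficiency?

P_out = 178 × 746 = 132788 W
P_in = √3·V_L·I_L·cosφ = 1.732 × 380 × 239 × 0.923 = 145188 W
η = P_out / P_in = 132788 / 145188 = 0.915 = 91.5%

91.5 %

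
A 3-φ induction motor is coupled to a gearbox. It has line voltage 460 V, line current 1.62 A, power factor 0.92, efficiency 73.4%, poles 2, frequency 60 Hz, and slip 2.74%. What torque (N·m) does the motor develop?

2.38 N·m

P_in = √3·V·I·cosφ = 1.732 × 460 × 1.62 × 0.92 = 1187 W
P_out = η·P_in = 0.734 × 1187 = 871 W
n_s = 120×60/2 = 3600 rpm; n = 3600×(1−0.0274) = 3501 rpm
ω = 2π×3501/60 = 366.6 rad/s
τ = P_out/ω = 871/366.6 = 2.38 N·m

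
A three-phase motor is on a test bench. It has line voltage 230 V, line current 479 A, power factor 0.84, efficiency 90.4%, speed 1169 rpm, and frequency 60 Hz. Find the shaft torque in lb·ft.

873 lb·ft

P_in = √3·V·I·cosφ = 1.732 × 230 × 479 × 0.84 = 160284 W
P_out = η·P_in = 0.904 × 160284 = 144897 W
n = 1169 rpm
ω = 2π×1169/60 = 122.4 rad/s
τ = P_out/ω = 144897/122.4 = 1184 N·m
In lb·ft: 1184/1.356 = 873 lb·ft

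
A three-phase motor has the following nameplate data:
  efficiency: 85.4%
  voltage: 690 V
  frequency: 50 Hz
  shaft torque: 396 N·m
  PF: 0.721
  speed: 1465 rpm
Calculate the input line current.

82.6 A

ω = 2π×1465/60 = 153.4 rad/s; P_out = τω = 396 × 153.4 = 60746 W
P_in = P_out / η = 60746 / 0.854 = 71131 W
I_L = P_in / (√3·V_L·cosφ) = 71131 / (1.732 × 690 × 0.721) = 82.6 A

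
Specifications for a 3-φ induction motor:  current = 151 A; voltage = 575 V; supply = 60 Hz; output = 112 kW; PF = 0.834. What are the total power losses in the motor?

P_in = √3·V·I·cosφ = 1.732×575×151×0.834 = 125418 W
P_out = 112000 W
Losses = P_in − P_out = 125418 − 112000 = 13418 W

13.4 kW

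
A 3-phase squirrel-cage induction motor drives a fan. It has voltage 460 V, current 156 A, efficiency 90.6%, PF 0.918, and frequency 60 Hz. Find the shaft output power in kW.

P_in = √3·V·I·cosφ = 1.732 × 460 × 156 × 0.918 = 114097 W
P_out = η·P_in = 0.906 × 114097 = 103372 W

103 kW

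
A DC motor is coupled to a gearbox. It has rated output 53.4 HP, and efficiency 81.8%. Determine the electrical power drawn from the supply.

P_out = 53.4 × 746 = 39836 W
P_in = P_out/η = 39836/0.818 = 48699 W = 48.7 kW

48.7 kW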